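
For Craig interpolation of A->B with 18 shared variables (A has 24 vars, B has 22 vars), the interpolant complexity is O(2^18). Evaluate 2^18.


Shared atoms = 18
Craig interpolant size bound = 2^18
= 262144

262144


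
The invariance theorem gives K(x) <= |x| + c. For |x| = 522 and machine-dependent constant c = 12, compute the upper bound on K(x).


K(x) <= |x| + c = 522 + 12 = 534

534


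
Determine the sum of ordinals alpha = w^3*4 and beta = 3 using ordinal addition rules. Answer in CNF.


Ordinal addition w^3*4 + 3:
Leading exponent of alpha (3) > leading exponent of beta (0).
Since alpha's term has higher exponent than beta's leading term,
the sum is simply alpha followed by beta.
Result = w^3*4 + 3

w^3*4 + 3


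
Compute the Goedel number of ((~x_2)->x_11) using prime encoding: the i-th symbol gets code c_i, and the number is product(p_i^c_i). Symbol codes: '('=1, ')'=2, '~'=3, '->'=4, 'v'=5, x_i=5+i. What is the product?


Formula: ((~x_2)->x_11)
Symbol codes: [1, 1, 3, 7, 2, 4, 16, 2]
Primes: [2, 3, 5, 7, 11, 13, 17, 19]
p_1^1 = 2^1 = 2
p_2^1 = 3^1 = 3
p_3^3 = 5^3 = 125
p_4^7 = 7^7 = 823543
p_5^2 = 11^2 = 121
p_6^4 = 13^4 = 28561
p_7^16 = 17^16 = 48661191875666868481
p_8^2 = 19^2 = 361
Product = 37496977915433526421381644492925877250

37496977915433526421381644492925877250


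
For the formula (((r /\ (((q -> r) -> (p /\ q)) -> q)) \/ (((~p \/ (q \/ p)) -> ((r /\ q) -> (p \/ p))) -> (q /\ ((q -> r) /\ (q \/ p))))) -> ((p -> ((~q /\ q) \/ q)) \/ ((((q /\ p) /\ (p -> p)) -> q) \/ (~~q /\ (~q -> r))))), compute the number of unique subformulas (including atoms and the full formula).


Formula: (((r /\ (((q -> r) -> (p /\ q)) -> q)) \/ (((~p \/ (q \/ p)) -> ((r /\ q) -> (p \/ p))) -> (q /\ ((q -> r) /\ (q \/ p))))) -> ((p -> ((~q /\ q) \/ q)) \/ ((((q /\ p) /\ (p -> p)) -> q) \/ (~~q /\ (~q -> r)))))
Subformulas found:
  1. r
  2. q
  3. p
  4. ~p
  5. ~q
  6. ~~q
  7. (p \/ p)
  8. (q /\ p)
  9. (q \/ p)
  10. (p /\ q)
  11. (r /\ q)
  12. (p -> p)
  13. (q -> r)
  14. (~q -> r)
  15. (~q /\ q)
  16. ((~q /\ q) \/ q)
  17. (~p \/ (q \/ p))
  18. (~~q /\ (~q -> r))
  19. ((q -> r) /\ (q \/ p))
  20. ((q /\ p) /\ (p -> p))
  21. ((r /\ q) -> (p \/ p))
  22. ((q -> r) -> (p /\ q))
  23. (p -> ((~q /\ q) \/ q))
  24. (((q /\ p) /\ (p -> p)) -> q)
  25. (((q -> r) -> (p /\ q)) -> q)
  26. (q /\ ((q -> r) /\ (q \/ p)))
  27. (r /\ (((q -> r) -> (p /\ q)) -> q))
  28. ((~p \/ (q \/ p)) -> ((r /\ q) -> (p \/ p)))
  29. ((((q /\ p) /\ (p -> p)) -> q) \/ (~~q /\ (~q -> r)))
  30. (((~p \/ (q \/ p)) -> ((r /\ q) -> (p \/ p))) -> (q /\ ((q -> r) /\ (q \/ p))))
  31. ((p -> ((~q /\ q) \/ q)) \/ ((((q /\ p) /\ (p -> p)) -> q) \/ (~~q /\ (~q -> r))))
  32. ((r /\ (((q -> r) -> (p /\ q)) -> q)) \/ (((~p \/ (q \/ p)) -> ((r /\ q) -> (p \/ p))) -> (q /\ ((q -> r) /\ (q \/ p)))))
  33. (((r /\ (((q -> r) -> (p /\ q)) -> q)) \/ (((~p \/ (q \/ p)) -> ((r /\ q) -> (p \/ p))) -> (q /\ ((q -> r) /\ (q \/ p))))) -> ((p -> ((~q /\ q) \/ q)) \/ ((((q /\ p) /\ (p -> p)) -> q) \/ (~~q /\ (~q -> r)))))
Total distinct subformulas = 33

33


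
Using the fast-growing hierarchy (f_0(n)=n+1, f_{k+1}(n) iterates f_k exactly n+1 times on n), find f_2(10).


f_2(10) = f_1^11(10)
f_1(m) = 2m + 1.
Iterating: f_1^k(n) = 2^k*(n+1) - 1.
f_2(10) = 2^11*(10+1) - 1 = 2048*11 - 1 = 22527

22527


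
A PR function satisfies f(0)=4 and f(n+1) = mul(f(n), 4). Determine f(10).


f(0) = 4
f(1) = mul(f(0), 4) = mul(4, 4) = 16
f(2) = mul(f(1), 4) = mul(16, 4) = 64
f(3) = mul(f(2), 4) = mul(64, 4) = 256
f(4) = mul(f(3), 4) = mul(256, 4) = 1024
f(5) = mul(f(4), 4) = mul(1024, 4) = 4096
f(6) = mul(f(5), 4) = mul(4096, 4) = 16384
f(7) = mul(f(6), 4) = mul(16384, 4) = 65536
f(8) = mul(f(7), 4) = mul(65536, 4) = 262144
f(9) = mul(f(8), 4) = mul(262144, 4) = 1048576
f(10) = mul(f(9), 4) = mul(1048576, 4) = 4194304


4194304


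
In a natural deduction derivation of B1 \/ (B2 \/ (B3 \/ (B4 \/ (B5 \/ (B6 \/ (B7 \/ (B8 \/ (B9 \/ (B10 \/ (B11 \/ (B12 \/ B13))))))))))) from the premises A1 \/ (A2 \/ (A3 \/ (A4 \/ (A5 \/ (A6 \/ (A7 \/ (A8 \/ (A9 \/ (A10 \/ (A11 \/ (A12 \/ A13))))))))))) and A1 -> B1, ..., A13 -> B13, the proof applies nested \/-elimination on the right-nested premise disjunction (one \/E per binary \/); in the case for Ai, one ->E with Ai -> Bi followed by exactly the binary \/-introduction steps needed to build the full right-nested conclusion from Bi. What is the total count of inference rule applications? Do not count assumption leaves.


Constructive dilemma with 13 branches, all disjunctions right-nested:
- \/E: the premise has 12 binary \/, each eliminated once: 12 nodes.
- ->E: one per case (Ai with Ai -> Bi gives Bi): 13 nodes.
- \/I: in case i < n, Bi needs 1 step to form Bi \/ (B(i+1) \/ ...) and then i-1 steps to prepend B(i-1), ..., B1, i.e. i steps; in case i = n, B13 needs 12 prepend steps.
  \/I total = (1 + 2 + ... + 12) + 12 = 78 + 12 = 90 nodes.
Total = 12 + 13 + 90 = 115

115


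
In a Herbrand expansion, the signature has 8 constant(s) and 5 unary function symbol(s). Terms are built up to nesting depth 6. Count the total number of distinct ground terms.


Herbrand terms by depth:
Depth 0: 8 constants
Depth 1: 40 new terms (running total: 48)
Depth 2: 200 new terms (running total: 248)
Depth 3: 1000 new terms (running total: 1248)
Depth 4: 5000 new terms (running total: 6248)
Depth 5: 25000 new terms (running total: 31248)
Depth 6: 125000 new terms (running total: 156248)
Total distinct ground terms = 156248

156248


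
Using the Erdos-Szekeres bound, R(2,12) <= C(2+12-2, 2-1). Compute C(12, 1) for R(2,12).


R(2,12) <= C(2+12-2, 2-1) = C(12, 1)
C(12, 1) = 12! / (1! * 11!)
= 12

12


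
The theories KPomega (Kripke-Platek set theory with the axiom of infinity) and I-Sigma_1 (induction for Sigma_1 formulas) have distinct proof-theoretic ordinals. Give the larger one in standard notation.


Proof-theoretic ordinal of KPomega (Kripke-Platek set theory with the axiom of infinity): psi_0(epsilon_{Omega+1})
Proof-theoretic ordinal of I-Sigma_1 (induction for Sigma_1 formulas): omega^omega
Comparing: omega^omega < psi_0(epsilon_{Omega+1}).
The larger ordinal is psi_0(epsilon_{Omega+1}) (from KPomega (Kripke-Platek set theory with the axiom of infinity)).

psi_0(epsilon_{Omega+1})


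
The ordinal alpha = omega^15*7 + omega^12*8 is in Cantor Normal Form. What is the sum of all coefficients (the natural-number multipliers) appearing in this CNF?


CNF: omega^15*7 + omega^12*8
Coefficients: 7 + 8 = 15

15


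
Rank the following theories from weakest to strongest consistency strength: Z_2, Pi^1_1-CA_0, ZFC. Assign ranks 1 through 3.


Ordering by consistency strength:
1. Pi^1_1-CA_0
2. Z_2
3. ZFC


Z_2=2, Pi^1_1-CA_0=1, ZFC=3


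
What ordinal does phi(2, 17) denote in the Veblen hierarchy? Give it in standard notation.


phi(2, 17):
phi(2, beta) = zeta_beta (the beta-th zeta number, fixed point of epsilon).
phi(2, 17) = zeta_17

zeta_17


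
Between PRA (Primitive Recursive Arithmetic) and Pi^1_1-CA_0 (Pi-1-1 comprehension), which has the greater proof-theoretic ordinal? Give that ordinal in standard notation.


Proof-theoretic ordinal of PRA (Primitive Recursive Arithmetic): omega^omega
Proof-theoretic ordinal of Pi^1_1-CA_0 (Pi-1-1 comprehension): psi_0(Omega_omega)
Comparing: omega^omega < psi_0(Omega_omega).
The larger ordinal is psi_0(Omega_omega) (from Pi^1_1-CA_0 (Pi-1-1 comprehension)).

psi_0(Omega_omega)


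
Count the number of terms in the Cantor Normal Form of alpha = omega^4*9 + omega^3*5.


CNF: omega^4*9 + omega^3*5
Count the summands separated by '+':
  term 1: omega^4*9
  term 2: omega^3*5
Total terms = 2

2


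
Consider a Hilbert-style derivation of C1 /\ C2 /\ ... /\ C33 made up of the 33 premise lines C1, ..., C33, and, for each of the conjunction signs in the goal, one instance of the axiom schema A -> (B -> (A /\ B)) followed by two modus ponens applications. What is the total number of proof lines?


Conjoining 33 premises:
- 33 premise lines
- the goal has 32 conjunction signs; each costs 1 axiom instance + 2 MP = 3 lines: 3 * 32 = 96
Total = 33 + 96 = 129 lines.

129


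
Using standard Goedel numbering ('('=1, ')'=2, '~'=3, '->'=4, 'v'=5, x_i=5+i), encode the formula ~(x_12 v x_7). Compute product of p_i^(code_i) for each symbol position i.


Formula: ~(x_12 v x_7)
Symbol codes: [3, 1, 17, 5, 12, 2]
Primes: [2, 3, 5, 7, 11, 13]
p_1^3 = 2^3 = 8
p_2^1 = 3^1 = 3
p_3^17 = 5^17 = 762939453125
p_4^5 = 7^5 = 16807
p_5^12 = 11^12 = 3138428376721
p_6^2 = 13^2 = 169
Product = 163226414940599196954345703125000

163226414940599196954345703125000


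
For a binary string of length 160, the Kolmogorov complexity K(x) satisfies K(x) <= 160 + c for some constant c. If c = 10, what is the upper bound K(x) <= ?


K(x) <= |x| + c = 160 + 10 = 170

170


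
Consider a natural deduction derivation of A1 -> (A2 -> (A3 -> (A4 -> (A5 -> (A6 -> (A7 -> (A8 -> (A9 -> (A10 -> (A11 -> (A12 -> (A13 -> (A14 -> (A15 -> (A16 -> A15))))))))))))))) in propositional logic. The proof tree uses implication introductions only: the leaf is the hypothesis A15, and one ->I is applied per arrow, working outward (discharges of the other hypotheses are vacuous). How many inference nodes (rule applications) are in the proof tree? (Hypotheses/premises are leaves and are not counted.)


The formula has 16 arrows (->); its innermost consequent A15 is one of the antecedents,
so the proof starts from the hypothesis leaf A15 (not a rule application) and closes one arrow per ->I.
Building A1 -> (A2 -> (A3 -> (A4 -> (A5 -> (A6 -> (A7 -> (A8 -> (A9 -> (A10 -> (A11 -> (A12 -> (A13 -> (A14 -> (A15 -> (A16 -> A15))))))))))))))) therefore takes 16 nested implication introductions.
Total inference nodes = 16

16


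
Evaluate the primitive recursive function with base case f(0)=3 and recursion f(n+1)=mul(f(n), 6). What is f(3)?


f(0) = 3
f(1) = mul(f(0), 6) = mul(3, 6) = 18
f(2) = mul(f(1), 6) = mul(18, 6) = 108
f(3) = mul(f(2), 6) = mul(108, 6) = 648


648


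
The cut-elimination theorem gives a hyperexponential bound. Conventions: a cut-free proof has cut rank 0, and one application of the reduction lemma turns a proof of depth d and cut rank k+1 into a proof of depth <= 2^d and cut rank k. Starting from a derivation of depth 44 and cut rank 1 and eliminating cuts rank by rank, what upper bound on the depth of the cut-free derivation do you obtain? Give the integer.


Each rank reduction sends depth d to at most 2^d; cut rank r needs r reductions.
2_0(44) = 44
2_1(44) = 2^44 = 17592186044416
Cut-free depth bound = 17592186044416

17592186044416


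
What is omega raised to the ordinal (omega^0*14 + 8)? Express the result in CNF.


omega^(omega^0*14 + 8):
omega^0 = 1, so the exponent is 14 + 8 = 22 (finite ordinal addition).
Result = omega^22, already a single CNF term.

omega^22


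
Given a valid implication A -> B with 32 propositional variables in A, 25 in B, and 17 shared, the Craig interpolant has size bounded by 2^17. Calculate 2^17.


Shared atoms = 17
Craig interpolant size bound = 2^17
= 131072

131072


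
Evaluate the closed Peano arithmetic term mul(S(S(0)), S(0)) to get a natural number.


mul(S^2(0), S^1(0)):
S^2(0) = 2
S^1(0) = 1
2 * 1 = 2

2


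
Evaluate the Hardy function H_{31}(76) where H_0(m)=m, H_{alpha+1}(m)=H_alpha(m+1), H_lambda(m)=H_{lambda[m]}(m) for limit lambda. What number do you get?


H_31(76):
For finite ordinals k, H_k(n) = n + k (each successor step adds 1).
H_31(76) = 76 + 31 = 107

107


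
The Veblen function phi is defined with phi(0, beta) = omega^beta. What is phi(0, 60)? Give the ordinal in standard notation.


phi(0, 60):
phi(0, beta) = omega^beta by definition.
phi(0, 60) = omega^60

omega^60


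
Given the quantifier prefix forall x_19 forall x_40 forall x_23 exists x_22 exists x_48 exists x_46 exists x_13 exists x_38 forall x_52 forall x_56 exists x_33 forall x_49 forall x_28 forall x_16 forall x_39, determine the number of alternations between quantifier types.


Walk the prefix and count type changes:
  position 1: forall -> forall
  position 2: forall -> forall
  position 3: forall -> exists <-- alternation
  position 4: exists -> exists
  position 5: exists -> exists
  position 6: exists -> exists
  position 7: exists -> exists
  position 8: exists -> forall <-- alternation
  position 9: forall -> forall
  position 10: forall -> exists <-- alternation
  position 11: exists -> forall <-- alternation
  position 12: forall -> forall
  position 13: forall -> forall
  position 14: forall -> forall
Total alternations = 4

4


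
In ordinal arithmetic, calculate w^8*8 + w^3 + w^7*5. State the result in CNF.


Ordinal addition (w^8*8 + w^3) + w^7*5:
alpha's leading term has exponent 8 > beta's exponent 7, so it survives.
alpha's tail term has exponent 3 < beta's exponent 7, so it is absorbed by beta.
In ordinal addition, any term followed by a strictly larger-exponent term is absorbed.
Result = w^8*8 + w^7*5

w^8*8 + w^7*5


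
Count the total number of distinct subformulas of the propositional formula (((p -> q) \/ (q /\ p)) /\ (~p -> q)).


Formula: (((p -> q) \/ (q /\ p)) /\ (~p -> q))
Subformulas found:
  1. q
  2. p
  3. ~p
  4. (q /\ p)
  5. (p -> q)
  6. (~p -> q)
  7. ((p -> q) \/ (q /\ p))
  8. (((p -> q) \/ (q /\ p)) /\ (~p -> q))
Total distinct subformulas = 8

8


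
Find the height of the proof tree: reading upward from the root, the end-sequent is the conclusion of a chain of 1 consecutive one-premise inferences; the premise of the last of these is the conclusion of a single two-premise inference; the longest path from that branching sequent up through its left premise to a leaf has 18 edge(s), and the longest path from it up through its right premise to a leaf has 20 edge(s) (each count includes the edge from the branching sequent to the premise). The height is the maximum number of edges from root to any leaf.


Longest path through the left premise: 18 edges (measured from the branching sequent)
Longest path through the right premise: 20 edges
Height of the subtree rooted at the branching sequent: max(18, 20) = 20
The branching sequent sits 1 edges above the root (the chain of one-premise inferences), so height = 20 + 1 = 21

21


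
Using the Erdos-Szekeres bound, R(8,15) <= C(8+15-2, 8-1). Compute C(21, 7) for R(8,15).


R(8,15) <= C(8+15-2, 8-1) = C(21, 7)
C(21, 7) = 21! / (7! * 14!)
= 116280

116280


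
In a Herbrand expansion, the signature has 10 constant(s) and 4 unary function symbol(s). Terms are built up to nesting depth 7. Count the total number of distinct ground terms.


Herbrand terms by depth:
Depth 0: 10 constants
Depth 1: 40 new terms (running total: 50)
Depth 2: 160 new terms (running total: 210)
Depth 3: 640 new terms (running total: 850)
Depth 4: 2560 new terms (running total: 3410)
Depth 5: 10240 new terms (running total: 13650)
Depth 6: 40960 new terms (running total: 54610)
Depth 7: 163840 new terms (running total: 218450)
Total distinct ground terms = 218450

218450


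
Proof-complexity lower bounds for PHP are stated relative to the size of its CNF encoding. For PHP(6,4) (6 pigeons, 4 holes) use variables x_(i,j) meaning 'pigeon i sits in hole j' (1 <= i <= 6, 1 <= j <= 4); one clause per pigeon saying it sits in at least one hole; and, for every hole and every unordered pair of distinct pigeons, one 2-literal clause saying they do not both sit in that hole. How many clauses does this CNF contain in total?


PHP(6,4): 6 pigeons, 4 holes, 6*4 = 24 variables.
- pigeon clauses: one per pigeon -> 6 clauses
- hole clauses: 4 holes * C(6,2) = 4 * 15 -> 60 clauses
Total clauses = 6 + 60 = 66

66


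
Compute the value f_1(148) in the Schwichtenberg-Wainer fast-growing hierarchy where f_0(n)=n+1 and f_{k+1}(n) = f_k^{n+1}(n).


f_1(148) = f_0^149(148)
f_0 adds 1 each time, applied 149 times.
f_1(148) = 148 + 149 = 297

297


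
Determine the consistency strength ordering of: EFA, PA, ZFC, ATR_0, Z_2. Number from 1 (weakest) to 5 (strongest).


Ordering by consistency strength:
1. EFA
2. PA
3. ATR_0
4. Z_2
5. ZFC


EFA=1, PA=2, ZFC=5, ATR_0=3, Z_2=4


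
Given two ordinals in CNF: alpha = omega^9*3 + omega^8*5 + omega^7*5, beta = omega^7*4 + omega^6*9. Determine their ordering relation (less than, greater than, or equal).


Compare term by term from highest exponent:
alpha = omega^9*3 + omega^8*5 + omega^7*5
beta = omega^7*4 + omega^6*9
Term 1: alpha has omega^9*3, beta has omega^7*4
Term 2: alpha has omega^8*5, beta has omega^6*9
Term 3: alpha has omega^7*5, beta has omega^0*0
Result: alpha > beta

alpha > beta


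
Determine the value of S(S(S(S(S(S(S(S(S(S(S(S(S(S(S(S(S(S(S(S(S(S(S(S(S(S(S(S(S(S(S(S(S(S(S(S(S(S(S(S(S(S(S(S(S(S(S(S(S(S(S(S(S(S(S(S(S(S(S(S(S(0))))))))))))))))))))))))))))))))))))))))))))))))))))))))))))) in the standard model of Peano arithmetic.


Counting successors applied to 0:
61 applications of S to 0 = 61

61


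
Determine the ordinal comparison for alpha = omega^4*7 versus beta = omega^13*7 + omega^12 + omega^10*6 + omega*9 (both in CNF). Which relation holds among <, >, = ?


Compare term by term from highest exponent:
alpha = omega^4*7
beta = omega^13*7 + omega^12 + omega^10*6 + omega*9
Term 1: alpha has omega^4*7, beta has omega^13*7
Term 2: alpha has omega^0*0, beta has omega^12*1
Term 3: alpha has omega^0*0, beta has omega^10*6
Term 4: alpha has omega^0*0, beta has omega^1*9
Result: alpha < beta

alpha < beta


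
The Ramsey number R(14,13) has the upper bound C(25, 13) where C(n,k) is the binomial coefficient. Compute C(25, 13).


R(14,13) <= C(14+13-2, 14-1) = C(25, 13)
C(25, 13) = 25! / (13! * 12!)
= 5200300

5200300


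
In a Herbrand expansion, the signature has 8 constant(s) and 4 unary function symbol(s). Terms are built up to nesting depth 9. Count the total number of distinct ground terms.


Herbrand terms by depth:
Depth 0: 8 constants
Depth 1: 32 new terms (running total: 40)
Depth 2: 128 new terms (running total: 168)
Depth 3: 512 new terms (running total: 680)
Depth 4: 2048 new terms (running total: 2728)
Depth 5: 8192 new terms (running total: 10920)
Depth 6: 32768 new terms (running total: 43688)
Depth 7: 131072 new terms (running total: 174760)
Depth 8: 524288 new terms (running total: 699048)
Depth 9: 2097152 new terms (running total: 2796200)
Total distinct ground terms = 2796200

2796200


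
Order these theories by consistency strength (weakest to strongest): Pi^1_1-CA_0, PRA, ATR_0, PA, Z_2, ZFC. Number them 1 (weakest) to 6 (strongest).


Ordering by consistency strength:
1. PRA
2. PA
3. ATR_0
4. Pi^1_1-CA_0
5. Z_2
6. ZFC


Pi^1_1-CA_0=4, PRA=1, ATR_0=3, PA=2, Z_2=5, ZFC=6


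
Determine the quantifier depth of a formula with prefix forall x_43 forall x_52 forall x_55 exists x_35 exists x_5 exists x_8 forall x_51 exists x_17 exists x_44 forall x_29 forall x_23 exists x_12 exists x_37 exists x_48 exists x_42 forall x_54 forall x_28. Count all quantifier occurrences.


Quantifier prefix has 17 quantifier symbols.
Quantifier depth = 17

17


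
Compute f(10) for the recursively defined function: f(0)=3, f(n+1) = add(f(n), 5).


f(0) = 3
f(1) = add(f(0), 5) = add(3, 5) = 8
f(2) = add(f(1), 5) = add(8, 5) = 13
f(3) = add(f(2), 5) = add(13, 5) = 18
f(4) = add(f(3), 5) = add(18, 5) = 23
f(5) = add(f(4), 5) = add(23, 5) = 28
f(6) = add(f(5), 5) = add(28, 5) = 33
f(7) = add(f(6), 5) = add(33, 5) = 38
f(8) = add(f(7), 5) = add(38, 5) = 43
f(9) = add(f(8), 5) = add(43, 5) = 48
f(10) = add(f(9), 5) = add(48, 5) = 53


53


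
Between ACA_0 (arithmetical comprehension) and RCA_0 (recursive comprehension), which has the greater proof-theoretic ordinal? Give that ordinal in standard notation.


Proof-theoretic ordinal of ACA_0 (arithmetical comprehension): epsilon_0
Proof-theoretic ordinal of RCA_0 (recursive comprehension): omega^omega
Comparing: omega^omega < epsilon_0.
The larger ordinal is epsilon_0 (from ACA_0 (arithmetical comprehension)).

epsilon_0


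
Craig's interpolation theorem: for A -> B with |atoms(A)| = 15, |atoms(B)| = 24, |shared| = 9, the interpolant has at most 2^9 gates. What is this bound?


Shared atoms = 9
Craig interpolant size bound = 2^9
= 512

512


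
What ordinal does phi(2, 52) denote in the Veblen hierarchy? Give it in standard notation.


phi(2, 52):
phi(2, beta) = zeta_beta (the beta-th zeta number, fixed point of epsilon).
phi(2, 52) = zeta_52

zeta_52


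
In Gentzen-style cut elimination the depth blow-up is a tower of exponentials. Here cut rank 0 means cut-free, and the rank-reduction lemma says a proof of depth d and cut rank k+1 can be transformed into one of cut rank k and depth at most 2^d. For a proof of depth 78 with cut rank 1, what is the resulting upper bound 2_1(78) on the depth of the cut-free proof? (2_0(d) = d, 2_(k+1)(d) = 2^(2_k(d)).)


Each rank reduction sends depth d to at most 2^d; cut rank r needs r reductions.
2_0(78) = 78
2_1(78) = 2^78 = 302231454903657293676544
Cut-free depth bound = 302231454903657293676544

302231454903657293676544


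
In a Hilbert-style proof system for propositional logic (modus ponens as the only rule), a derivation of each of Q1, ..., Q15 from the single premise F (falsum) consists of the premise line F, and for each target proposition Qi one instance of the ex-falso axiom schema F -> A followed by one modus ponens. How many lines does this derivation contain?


Ex falso, line by line:
- 1 premise line (F)
- 15 targets, each needing 1 axiom instance (F -> Qi) + 1 MP = 2 lines: 2 * 15 = 30
Total = 1 + 30 = 31 lines.

31


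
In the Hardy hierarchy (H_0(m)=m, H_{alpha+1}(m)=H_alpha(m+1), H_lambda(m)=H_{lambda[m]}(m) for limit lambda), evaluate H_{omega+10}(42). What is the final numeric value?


H_{omega+10}(42):
Unwind the 10 successor steps: H_{omega+10}(42) = H_omega(42+10) = H_omega(52).
H_omega(m) = H_m(m) = m + m = 2m.
Result = 2 * 52 = 104

104


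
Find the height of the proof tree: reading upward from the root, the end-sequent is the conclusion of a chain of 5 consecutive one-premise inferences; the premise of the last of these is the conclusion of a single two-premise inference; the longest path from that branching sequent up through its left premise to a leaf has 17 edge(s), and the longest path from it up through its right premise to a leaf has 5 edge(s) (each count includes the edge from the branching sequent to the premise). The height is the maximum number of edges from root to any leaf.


Longest path through the left premise: 17 edges (measured from the branching sequent)
Longest path through the right premise: 5 edges
Height of the subtree rooted at the branching sequent: max(17, 5) = 17
The branching sequent sits 5 edges above the root (the chain of one-premise inferences), so height = 17 + 5 = 22

22


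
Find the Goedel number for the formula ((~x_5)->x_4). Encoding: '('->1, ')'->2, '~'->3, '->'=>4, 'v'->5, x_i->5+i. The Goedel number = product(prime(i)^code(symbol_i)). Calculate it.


Formula: ((~x_5)->x_4)
Symbol codes: [1, 1, 3, 10, 2, 4, 9, 2]
Primes: [2, 3, 5, 7, 11, 13, 17, 19]
p_1^1 = 2^1 = 2
p_2^1 = 3^1 = 3
p_3^3 = 5^3 = 125
p_4^10 = 7^10 = 282475249
p_5^2 = 11^2 = 121
p_6^4 = 13^4 = 28561
p_7^9 = 17^9 = 118587876497
p_8^2 = 19^2 = 361
Product = 31343532236342977018239526404750

31343532236342977018239526404750


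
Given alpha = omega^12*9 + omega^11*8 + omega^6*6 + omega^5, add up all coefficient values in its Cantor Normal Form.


CNF: omega^12*9 + omega^11*8 + omega^6*6 + omega^5
Coefficients: 9 + 8 + 6 + 1 = 24

24


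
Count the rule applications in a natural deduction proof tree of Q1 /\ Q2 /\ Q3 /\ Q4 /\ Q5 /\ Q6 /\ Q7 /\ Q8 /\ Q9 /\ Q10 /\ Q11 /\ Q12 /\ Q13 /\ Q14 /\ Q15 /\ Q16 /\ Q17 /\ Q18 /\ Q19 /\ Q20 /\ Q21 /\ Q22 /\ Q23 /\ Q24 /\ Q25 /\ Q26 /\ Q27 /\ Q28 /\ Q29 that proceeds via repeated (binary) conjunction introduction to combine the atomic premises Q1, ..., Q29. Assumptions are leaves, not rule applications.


The target conjunction has 29 conjuncts, i.e. 28 binary /\ connectives.
Each conjunction-intro joins two pieces, so 29 atoms require 29-1 = 28 applications.
Total inference nodes = 28

28


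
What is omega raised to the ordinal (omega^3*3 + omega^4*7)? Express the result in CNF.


omega^(omega^3*3 + omega^4*7):
In ordinal addition a term is absorbed by a following term of strictly larger exponent: 3 < 4, so omega^3*3 + omega^4*7 = omega^4*7.
omega raised to a CNF ordinal is a single CNF term: Result = omega^(omega^4*7)

omega^(omega^4*7)


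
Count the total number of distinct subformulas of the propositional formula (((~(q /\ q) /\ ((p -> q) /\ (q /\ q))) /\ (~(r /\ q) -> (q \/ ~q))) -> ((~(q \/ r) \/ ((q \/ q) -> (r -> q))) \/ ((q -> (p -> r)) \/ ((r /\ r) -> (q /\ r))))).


Formula: (((~(q /\ q) /\ ((p -> q) /\ (q /\ q))) /\ (~(r /\ q) -> (q \/ ~q))) -> ((~(q \/ r) \/ ((q \/ q) -> (r -> q))) \/ ((q -> (p -> r)) \/ ((r /\ r) -> (q /\ r)))))
Subformulas found:
  1. r
  2. q
  3. p
  4. ~q
  5. (r -> q)
  6. (q \/ r)
  7. (q /\ r)
  8. (r /\ r)
  9. (r /\ q)
  10. (q /\ q)
  11. (p -> q)
  12. (q \/ q)
  13. (p -> r)
  14. ~(q /\ q)
  15. (q \/ ~q)
  16. ~(r /\ q)
  17. ~(q \/ r)
  18. (q -> (p -> r))
  19. ((r /\ r) -> (q /\ r))
  20. ((q \/ q) -> (r -> q))
  21. ((p -> q) /\ (q /\ q))
  22. (~(r /\ q) -> (q \/ ~q))
  23. (~(q \/ r) \/ ((q \/ q) -> (r -> q)))
  24. (~(q /\ q) /\ ((p -> q) /\ (q /\ q)))
  25. ((q -> (p -> r)) \/ ((r /\ r) -> (q /\ r)))
  26. ((~(q /\ q) /\ ((p -> q) /\ (q /\ q))) /\ (~(r /\ q) -> (q \/ ~q)))
  27. ((~(q \/ r) \/ ((q \/ q) -> (r -> q))) \/ ((q -> (p -> r)) \/ ((r /\ r) -> (q /\ r))))
  28. (((~(q /\ q) /\ ((p -> q) /\ (q /\ q))) /\ (~(r /\ q) -> (q \/ ~q))) -> ((~(q \/ r) \/ ((q \/ q) -> (r -> q))) \/ ((q -> (p -> r)) \/ ((r /\ r) -> (q /\ r)))))
Total distinct subformulas = 28

28


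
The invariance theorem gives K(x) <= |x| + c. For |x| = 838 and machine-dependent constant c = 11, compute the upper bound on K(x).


K(x) <= |x| + c = 838 + 11 = 849

849


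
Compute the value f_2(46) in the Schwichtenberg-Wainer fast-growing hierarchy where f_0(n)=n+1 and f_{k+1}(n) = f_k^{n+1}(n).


f_2(46) = f_1^47(46)
f_1(m) = 2m + 1.
Iterating: f_1^k(n) = 2^k*(n+1) - 1.
f_2(46) = 2^47*(46+1) - 1 = 140737488355328*47 - 1 = 6614661952700415

6614661952700415


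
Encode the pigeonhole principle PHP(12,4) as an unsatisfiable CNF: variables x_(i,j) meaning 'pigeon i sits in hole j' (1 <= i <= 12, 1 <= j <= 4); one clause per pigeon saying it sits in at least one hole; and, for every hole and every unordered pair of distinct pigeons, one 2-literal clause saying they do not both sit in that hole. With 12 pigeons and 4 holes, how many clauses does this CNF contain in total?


PHP(12,4): 12 pigeons, 4 holes, 12*4 = 48 variables.
- pigeon clauses: one per pigeon -> 12 clauses
- hole clauses: 4 holes * C(12,2) = 4 * 66 -> 264 clauses
Total clauses = 12 + 264 = 276

276


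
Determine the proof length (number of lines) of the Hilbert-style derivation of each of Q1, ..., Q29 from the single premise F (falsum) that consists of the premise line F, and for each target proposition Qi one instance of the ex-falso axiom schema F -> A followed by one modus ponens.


Ex falso, line by line:
- 1 premise line (F)
- 29 targets, each needing 1 axiom instance (F -> Qi) + 1 MP = 2 lines: 2 * 29 = 58
Total = 1 + 58 = 59 lines.

59


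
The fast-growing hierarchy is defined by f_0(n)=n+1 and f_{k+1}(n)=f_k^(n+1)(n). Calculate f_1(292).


f_1(292) = f_0^293(292)
f_0 adds 1 each time, applied 293 times.
f_1(292) = 292 + 293 = 585

585


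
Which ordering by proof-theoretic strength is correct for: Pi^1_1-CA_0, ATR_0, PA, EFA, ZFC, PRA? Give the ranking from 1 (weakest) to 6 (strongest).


Ordering by consistency strength:
1. EFA
2. PRA
3. PA
4. ATR_0
5. Pi^1_1-CA_0
6. ZFC


Pi^1_1-CA_0=5, ATR_0=4, PA=3, EFA=1, ZFC=6, PRA=2


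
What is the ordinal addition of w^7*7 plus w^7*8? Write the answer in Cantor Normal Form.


Ordinal addition w^7*7 + w^7*8:
Both terms have the same exponent 7.
w^e*c + w^e*d = w^e*(c+d).
Result = w^7*(7+8) = w^7*15

w^7*15


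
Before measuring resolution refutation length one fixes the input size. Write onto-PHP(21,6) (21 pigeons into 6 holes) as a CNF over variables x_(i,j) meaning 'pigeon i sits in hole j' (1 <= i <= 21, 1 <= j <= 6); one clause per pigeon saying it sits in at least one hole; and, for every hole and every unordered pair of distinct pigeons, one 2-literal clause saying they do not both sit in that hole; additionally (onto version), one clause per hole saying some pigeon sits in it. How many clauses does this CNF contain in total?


onto-PHP(21,6): 21 pigeons, 6 holes, 21*6 = 126 variables.
- pigeon clauses: one per pigeon -> 21 clauses
- hole clauses: 6 holes * C(21,2) = 6 * 210 -> 1260 clauses
- onto clauses: one per hole -> 6 clauses
Total clauses = 21 + 1260 + 6 = 1287

1287


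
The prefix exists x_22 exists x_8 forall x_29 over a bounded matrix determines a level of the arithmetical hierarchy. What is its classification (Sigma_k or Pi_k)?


Leading quantifier is exists, so the class is Sigma.
Number of quantifier blocks = alternations + 1 = 1 + 1 = 2.
Classification: Sigma_2

Sigma_2


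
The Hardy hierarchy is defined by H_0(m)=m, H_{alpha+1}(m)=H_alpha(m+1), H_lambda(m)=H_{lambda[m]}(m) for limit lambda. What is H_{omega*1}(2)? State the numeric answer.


H_{omega*1}(2):
For the Hardy hierarchy, H_{omega*k}(n) = 2^k * n.
2^1 = 2.
2 * 2 = 4

4


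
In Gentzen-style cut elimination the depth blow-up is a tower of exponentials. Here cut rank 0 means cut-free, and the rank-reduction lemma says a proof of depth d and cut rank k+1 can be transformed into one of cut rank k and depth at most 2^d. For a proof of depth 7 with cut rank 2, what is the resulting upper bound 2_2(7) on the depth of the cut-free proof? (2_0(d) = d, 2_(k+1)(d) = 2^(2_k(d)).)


Each rank reduction sends depth d to at most 2^d; cut rank r needs r reductions.
2_0(7) = 7
2_1(7) = 2^7 = 128
2_2(7) = 2^128 = 340282366920938463463374607431768211456
Cut-free depth bound = 340282366920938463463374607431768211456

340282366920938463463374607431768211456


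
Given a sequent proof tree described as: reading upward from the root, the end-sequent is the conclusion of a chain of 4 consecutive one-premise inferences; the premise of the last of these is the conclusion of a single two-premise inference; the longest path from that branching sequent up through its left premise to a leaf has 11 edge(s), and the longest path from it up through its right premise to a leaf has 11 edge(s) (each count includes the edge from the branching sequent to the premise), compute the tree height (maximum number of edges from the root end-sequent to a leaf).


Longest path through the left premise: 11 edges (measured from the branching sequent)
Longest path through the right premise: 11 edges
Height of the subtree rooted at the branching sequent: max(11, 11) = 11
The branching sequent sits 4 edges above the root (the chain of one-premise inferences), so height = 11 + 4 = 15

15


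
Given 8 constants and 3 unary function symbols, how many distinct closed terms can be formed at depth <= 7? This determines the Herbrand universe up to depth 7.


Herbrand terms by depth:
Depth 0: 8 constants
Depth 1: 24 new terms (running total: 32)
Depth 2: 72 new terms (running total: 104)
Depth 3: 216 new terms (running total: 320)
Depth 4: 648 new terms (running total: 968)
Depth 5: 1944 new terms (running total: 2912)
Depth 6: 5832 new terms (running total: 8744)
Depth 7: 17496 new terms (running total: 26240)
Total distinct ground terms = 26240

26240


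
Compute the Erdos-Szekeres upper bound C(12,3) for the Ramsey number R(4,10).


R(4,10) <= C(4+10-2, 4-1) = C(12, 3)
C(12, 3) = 12! / (3! * 9!)
= 220

220


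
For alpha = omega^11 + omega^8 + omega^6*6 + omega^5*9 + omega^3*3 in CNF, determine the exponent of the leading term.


CNF: omega^11 + omega^8 + omega^6*6 + omega^5*9 + omega^3*3
The leading term is omega^11, which has exponent 11.

11


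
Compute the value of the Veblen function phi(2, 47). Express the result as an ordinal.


phi(2, 47):
phi(2, beta) = zeta_beta (the beta-th zeta number, fixed point of epsilon).
phi(2, 47) = zeta_47

zeta_47


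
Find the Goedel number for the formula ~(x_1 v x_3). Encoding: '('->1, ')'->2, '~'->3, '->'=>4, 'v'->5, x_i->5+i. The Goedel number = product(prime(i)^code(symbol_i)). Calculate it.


Formula: ~(x_1 v x_3)
Symbol codes: [3, 1, 6, 5, 8, 2]
Primes: [2, 3, 5, 7, 11, 13]
p_1^3 = 2^3 = 8
p_2^1 = 3^1 = 3
p_3^6 = 5^6 = 15625
p_4^5 = 7^5 = 16807
p_5^8 = 11^8 = 214358881
p_6^2 = 13^2 = 169
Product = 228322995559283625000

228322995559283625000


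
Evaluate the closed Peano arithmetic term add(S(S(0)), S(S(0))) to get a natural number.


add(S^2(0), S^2(0)):
S^2(0) = 2
S^2(0) = 2
2 + 2 = 4

4


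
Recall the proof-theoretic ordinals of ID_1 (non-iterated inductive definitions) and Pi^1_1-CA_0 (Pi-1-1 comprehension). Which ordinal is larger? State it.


Proof-theoretic ordinal of ID_1 (non-iterated inductive definitions): psi_0(epsilon_{Omega+1})
Proof-theoretic ordinal of Pi^1_1-CA_0 (Pi-1-1 comprehension): psi_0(Omega_omega)
Comparing: psi_0(epsilon_{Omega+1}) < psi_0(Omega_omega).
The larger ordinal is psi_0(Omega_omega) (from Pi^1_1-CA_0 (Pi-1-1 comprehension)).

psi_0(Omega_omega)


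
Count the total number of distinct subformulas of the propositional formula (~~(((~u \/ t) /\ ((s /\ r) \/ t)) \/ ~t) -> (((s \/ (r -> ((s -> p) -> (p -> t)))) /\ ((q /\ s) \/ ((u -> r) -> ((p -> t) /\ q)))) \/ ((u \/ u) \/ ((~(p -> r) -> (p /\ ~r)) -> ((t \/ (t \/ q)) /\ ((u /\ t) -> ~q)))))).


Formula: (~~(((~u \/ t) /\ ((s /\ r) \/ t)) \/ ~t) -> (((s \/ (r -> ((s -> p) -> (p -> t)))) /\ ((q /\ s) \/ ((u -> r) -> ((p -> t) /\ q)))) \/ ((u \/ u) \/ ((~(p -> r) -> (p /\ ~r)) -> ((t \/ (t \/ q)) /\ ((u /\ t) -> ~q))))))
Subformulas found:
  1. r
  2. p
  3. q
  4. u
  5. s
  6. t
  7. ~t
  8. ~u
  9. ~r
  10. ~q
  11. (u /\ t)
  12. (s /\ r)
  13. (s -> p)
  14. (t \/ q)
  15. (p -> r)
  16. (p -> t)
  17. (u -> r)
  18. (q /\ s)
  19. (u \/ u)
  20. (p /\ ~r)
  21. ~(p -> r)
  22. (~u \/ t)
  23. ((s /\ r) \/ t)
  24. (t \/ (t \/ q))
  25. ((p -> t) /\ q)
  26. ((u /\ t) -> ~q)
  27. ((s -> p) -> (p -> t))
  28. (~(p -> r) -> (p /\ ~r))
  29. (r -> ((s -> p) -> (p -> t)))
  30. ((u -> r) -> ((p -> t) /\ q))
  31. ((~u \/ t) /\ ((s /\ r) \/ t))
  32. (s \/ (r -> ((s -> p) -> (p -> t))))
  33. ((t \/ (t \/ q)) /\ ((u /\ t) -> ~q))
  34. (((~u \/ t) /\ ((s /\ r) \/ t)) \/ ~t)
  35. ~(((~u \/ t) /\ ((s /\ r) \/ t)) \/ ~t)
  36. ~~(((~u \/ t) /\ ((s /\ r) \/ t)) \/ ~t)
  37. ((q /\ s) \/ ((u -> r) -> ((p -> t) /\ q)))
  38. ((~(p -> r) -> (p /\ ~r)) -> ((t \/ (t \/ q)) /\ ((u /\ t) -> ~q)))
  39. ((u \/ u) \/ ((~(p -> r) -> (p /\ ~r)) -> ((t \/ (t \/ q)) /\ ((u /\ t) -> ~q))))
  40. ((s \/ (r -> ((s -> p) -> (p -> t)))) /\ ((q /\ s) \/ ((u -> r) -> ((p -> t) /\ q))))
  41. (((s \/ (r -> ((s -> p) -> (p -> t)))) /\ ((q /\ s) \/ ((u -> r) -> ((p -> t) /\ q)))) \/ ((u \/ u) \/ ((~(p -> r) -> (p /\ ~r)) -> ((t \/ (t \/ q)) /\ ((u /\ t) -> ~q)))))
  42. (~~(((~u \/ t) /\ ((s /\ r) \/ t)) \/ ~t) -> (((s \/ (r -> ((s -> p) -> (p -> t)))) /\ ((q /\ s) \/ ((u -> r) -> ((p -> t) /\ q)))) \/ ((u \/ u) \/ ((~(p -> r) -> (p /\ ~r)) -> ((t \/ (t \/ q)) /\ ((u /\ t) -> ~q))))))
Total distinct subformulas = 42

42


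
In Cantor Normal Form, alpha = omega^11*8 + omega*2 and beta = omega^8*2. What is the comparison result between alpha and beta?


Compare term by term from highest exponent:
alpha = omega^11*8 + omega*2
beta = omega^8*2
Term 1: alpha has omega^11*8, beta has omega^8*2
Term 2: alpha has omega^1*2, beta has omega^0*0
Result: alpha > beta

alpha > beta


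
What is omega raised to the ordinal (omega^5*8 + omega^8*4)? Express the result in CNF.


omega^(omega^5*8 + omega^8*4):
In ordinal addition a term is absorbed by a following term of strictly larger exponent: 5 < 8, so omega^5*8 + omega^8*4 = omega^8*4.
omega raised to a CNF ordinal is a single CNF term: Result = omega^(omega^8*4)

omega^(omega^8*4)


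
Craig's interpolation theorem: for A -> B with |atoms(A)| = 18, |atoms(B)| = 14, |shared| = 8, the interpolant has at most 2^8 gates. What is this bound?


Shared atoms = 8
Craig interpolant size bound = 2^8
= 256

256


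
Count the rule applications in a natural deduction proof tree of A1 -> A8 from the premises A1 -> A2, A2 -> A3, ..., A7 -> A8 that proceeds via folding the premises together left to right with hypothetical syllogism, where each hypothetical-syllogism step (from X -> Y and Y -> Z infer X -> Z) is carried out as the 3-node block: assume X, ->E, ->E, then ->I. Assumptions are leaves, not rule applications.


There are 7 premises in the chain. The first HS step combines premises 1 and 2; each further premise needs one more HS step.
So 7 premises require 7 - 1 = 6 hypothetical-syllogism steps.
Each HS step uses 3 inference nodes (->E, ->E, ->I).
6 * 3 = 18 total inference nodes.

18


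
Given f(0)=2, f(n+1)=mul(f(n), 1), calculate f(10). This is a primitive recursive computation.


f(0) = 2
f(1) = mul(f(0), 1) = mul(2, 1) = 2
f(2) = mul(f(1), 1) = mul(2, 1) = 2
f(3) = mul(f(2), 1) = mul(2, 1) = 2
f(4) = mul(f(3), 1) = mul(2, 1) = 2
f(5) = mul(f(4), 1) = mul(2, 1) = 2
f(6) = mul(f(5), 1) = mul(2, 1) = 2
f(7) = mul(f(6), 1) = mul(2, 1) = 2
f(8) = mul(f(7), 1) = mul(2, 1) = 2
f(9) = mul(f(8), 1) = mul(2, 1) = 2
f(10) = mul(f(9), 1) = mul(2, 1) = 2


2


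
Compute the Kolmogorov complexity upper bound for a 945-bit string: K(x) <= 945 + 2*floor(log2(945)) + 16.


floor(log2(945)) = 9
2 * 9 = 18
K(x) <= 945 + 18 + 16 = 979

979


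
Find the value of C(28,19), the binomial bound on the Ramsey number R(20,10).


R(20,10) <= C(20+10-2, 20-1) = C(28, 19)
C(28, 19) = 28! / (19! * 9!)
= 6906900

6906900


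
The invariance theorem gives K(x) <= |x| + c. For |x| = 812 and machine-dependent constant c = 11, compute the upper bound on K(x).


K(x) <= |x| + c = 812 + 11 = 823

823


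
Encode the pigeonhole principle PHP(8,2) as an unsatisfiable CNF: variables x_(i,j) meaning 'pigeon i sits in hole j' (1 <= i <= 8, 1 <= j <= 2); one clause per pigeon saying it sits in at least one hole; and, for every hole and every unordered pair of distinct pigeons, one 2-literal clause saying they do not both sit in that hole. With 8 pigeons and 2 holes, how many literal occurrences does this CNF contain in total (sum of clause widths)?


PHP(8,2): 8 pigeons, 2 holes, 8*2 = 16 variables.
- pigeon clauses: one per pigeon -> 8 clauses of width 2 -> 16 literals
- hole clauses: 2 holes * C(8,2) = 2 * 28 -> 56 clauses of width 2 -> 112 literals
Total literal occurrences = 16 + 112 = 128

128


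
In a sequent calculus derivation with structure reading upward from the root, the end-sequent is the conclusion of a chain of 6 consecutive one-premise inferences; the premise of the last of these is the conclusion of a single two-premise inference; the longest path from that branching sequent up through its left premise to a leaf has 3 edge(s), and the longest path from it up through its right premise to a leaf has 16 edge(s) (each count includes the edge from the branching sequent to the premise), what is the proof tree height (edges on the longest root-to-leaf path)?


Longest path through the left premise: 3 edges (measured from the branching sequent)
Longest path through the right premise: 16 edges
Height of the subtree rooted at the branching sequent: max(3, 16) = 16
The branching sequent sits 6 edges above the root (the chain of one-premise inferences), so height = 16 + 6 = 22

22


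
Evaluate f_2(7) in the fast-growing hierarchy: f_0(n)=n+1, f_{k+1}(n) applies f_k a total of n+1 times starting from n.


f_2(7) = f_1^8(7)
f_1(m) = 2m + 1.
Iterating: f_1^k(n) = 2^k*(n+1) - 1.
f_2(7) = 2^8*(7+1) - 1 = 256*8 - 1 = 2047

2047


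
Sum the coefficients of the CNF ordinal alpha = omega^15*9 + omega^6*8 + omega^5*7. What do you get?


CNF: omega^15*9 + omega^6*8 + omega^5*7
Coefficients: 9 + 8 + 7 = 24

24
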